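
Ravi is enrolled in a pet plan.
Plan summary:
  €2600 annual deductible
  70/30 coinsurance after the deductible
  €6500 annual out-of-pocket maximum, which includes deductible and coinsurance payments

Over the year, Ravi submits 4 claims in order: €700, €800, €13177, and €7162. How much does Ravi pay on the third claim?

Bill 1, €700: fully absorbed by the deductible. Owner pays €700; OOP now €700.
Bill 2, €800: all of it applies to the deductible. Cost to owner: €800. OOP to date €1500.
Bill 3, €13177: €1100 finishes the deductible; €12077 goes to coinsurance; 30% of €12077 = €3623.10. Owner owes €4723.10 (running OOP €6223.10).

€4723.10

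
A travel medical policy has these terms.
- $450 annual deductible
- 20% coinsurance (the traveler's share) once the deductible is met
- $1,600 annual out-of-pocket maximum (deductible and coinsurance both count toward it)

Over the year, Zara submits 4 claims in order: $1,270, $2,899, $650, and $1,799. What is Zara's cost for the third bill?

$130

Claim 1 — $1,270: deductible takes $450, $820 remains; 20% of $820 = $164. Traveler owes $614 (running OOP $614).
Claim 2 — $2,899: deductible already satisfied, so traveler's share is 20% × $2,899 = $579.80. Cost to traveler: $579.80. OOP to date $1,193.80.
Claim 3 — $650: deductible already satisfied, so traveler's share is 20% × $650 = $130. Traveler pays $130; OOP now $1,323.80.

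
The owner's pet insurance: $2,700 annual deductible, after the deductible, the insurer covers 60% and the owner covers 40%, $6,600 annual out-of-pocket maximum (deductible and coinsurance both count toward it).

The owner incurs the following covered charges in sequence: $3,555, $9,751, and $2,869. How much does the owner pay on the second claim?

Claim 1 ($3,555): deductible takes $2,700, $855 remains; owner's 40% is $342. Cost to owner: $3,042. OOP to date $3,042.
Claim 2 ($9,751): deductible already satisfied, so owner's share is 40% × $9,751 = $3,900.40. OOP would hit $6,942.40 > $6,600, so the cap limits the owner to $6,600 − $3,042 = $3,558.

$3,558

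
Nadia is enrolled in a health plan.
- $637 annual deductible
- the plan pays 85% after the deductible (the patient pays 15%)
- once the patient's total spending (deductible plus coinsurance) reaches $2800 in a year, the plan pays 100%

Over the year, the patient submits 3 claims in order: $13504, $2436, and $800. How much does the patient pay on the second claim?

$232.95

Claim 1 — $13504: $637 finishes the deductible; $12867 goes to coinsurance; 15% of $12867 = $1930.05. Cost to patient: $2567.05. OOP to date $2567.05.
Claim 2 — $2436: 15% coinsurance on $2436 = $365.40. Adding that to $2567.05 gives $2932.45, past the $2800 cap; patient pays only $2800 − $2567.05 = $232.95.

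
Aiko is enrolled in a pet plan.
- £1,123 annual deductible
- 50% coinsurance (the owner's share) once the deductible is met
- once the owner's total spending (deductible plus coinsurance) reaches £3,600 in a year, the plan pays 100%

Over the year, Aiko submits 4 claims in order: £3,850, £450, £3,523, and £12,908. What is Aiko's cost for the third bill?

Claim 1 (£3,850): £1,123 finishes the deductible; £2,727 goes to coinsurance; 50% of £2,727 = £1,363.50. Owner pays £2,486.50; OOP now £2,486.50.
Claim 2 (£450): deductible already satisfied, so owner's share is 50% × £450 = £225. Cost to owner: £225. OOP to date £2,711.50.
Claim 3 (£3,523): deductible already satisfied, so owner's share is 50% × £3,523 = £1,761.50. OOP would hit £4,473 > £3,600, so the cap limits the owner to £3,600 − £2,711.50 = £888.50.

£888.50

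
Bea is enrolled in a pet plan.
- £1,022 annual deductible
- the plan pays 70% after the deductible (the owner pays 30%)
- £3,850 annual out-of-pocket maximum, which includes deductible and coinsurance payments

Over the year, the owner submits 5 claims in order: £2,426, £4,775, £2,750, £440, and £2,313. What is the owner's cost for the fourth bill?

£132

Claim 1 — £2,426: deductible takes £1,022, £1,404 remains; 30% of £1,404 = £421.20. Owner owes £1,443.20 (running OOP £1,443.20).
Claim 2 — £4,775: deductible met; 30% of £4,775 = £1,432.50. Cost to owner: £1,432.50. OOP to date £2,875.70.
Claim 3 — £2,750: deductible met; 30% of £2,750 = £825. Cost to owner: £825. OOP to date £3,700.70.
Claim 4 — £440: 30% coinsurance on £440 = £132. Owner owes £132 (running OOP £3,832.70).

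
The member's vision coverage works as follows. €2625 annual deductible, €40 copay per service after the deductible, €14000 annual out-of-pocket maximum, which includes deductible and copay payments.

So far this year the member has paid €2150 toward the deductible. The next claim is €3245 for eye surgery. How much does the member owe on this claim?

€2150 of the €2625 deductible is already met, leaving €475.
The remaining €2770 (= €3245 − €475) moves to the copay.
Copay on this service: €40.
So the member owes €475 + €40 = €515 before any cap.
Cumulative spending €2150 + €515 = €2665 stays under the €14000 maximum.

€515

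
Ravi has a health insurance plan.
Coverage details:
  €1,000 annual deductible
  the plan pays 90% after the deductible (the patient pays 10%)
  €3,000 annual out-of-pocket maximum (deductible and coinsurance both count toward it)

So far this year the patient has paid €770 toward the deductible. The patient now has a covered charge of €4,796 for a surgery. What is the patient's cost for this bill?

€686.60

Deductible still to meet: €1,000 − €770 = €230.
That leaves €4,796 − €230 = €4,566 for coinsurance.
Patient's 10% share of €4,566 is €456.60.
Patient responsibility before any cap: €230 + €456.60 = €686.60.
Cumulative spending €770 + €686.60 = €1,456.60 stays under the €3,000 maximum.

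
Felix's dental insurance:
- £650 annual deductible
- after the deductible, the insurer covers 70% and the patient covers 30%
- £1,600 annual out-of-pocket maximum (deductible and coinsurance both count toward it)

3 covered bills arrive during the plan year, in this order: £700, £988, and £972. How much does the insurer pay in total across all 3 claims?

Bill 1, £700: £650 finishes the deductible; £50 goes to coinsurance; patient's 30% is £15. Cost to patient: £665. OOP to date £665. Insurer: £700 − £665 = £35.
Bill 2, £988: deductible met; 30% of £988 = £296.40. Patient pays £296.40; OOP now £961.40. Plan pays £988 − £296.40 = £691.60.
Bill 3, £972: deductible already satisfied, so patient's share is 30% × £972 = £291.60. Cost to patient: £291.60. OOP to date £1,253. Plan pays £972 − £291.60 = £680.40.
Insurer total: £35 + £691.60 + £680.40 = £1,407.

£1,407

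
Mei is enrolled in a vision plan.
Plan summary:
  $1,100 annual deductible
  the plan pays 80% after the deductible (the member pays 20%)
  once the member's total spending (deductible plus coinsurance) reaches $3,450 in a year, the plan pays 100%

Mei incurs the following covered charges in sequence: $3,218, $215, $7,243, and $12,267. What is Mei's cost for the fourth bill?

#1 ($3,218): deductible takes $1,100, $2,118 remains; coinsurance $2,118 × 20% = $423.60. Member owes $1,523.60 (running OOP $1,523.60).
#2 ($215): deductible already satisfied, so member's share is 20% × $215 = $43. Member owes $43 (running OOP $1,566.60).
#3 ($7,243): deductible met; 20% of $7,243 = $1,448.60. Member pays $1,448.60; OOP now $3,015.20.
#4 ($12,267): 20% coinsurance on $12,267 = $2,453.40. Adding that to $3,015.20 gives $5,468.60, past the $3,450 cap; member pays only $3,450 − $3,015.20 = $434.80.

$434.80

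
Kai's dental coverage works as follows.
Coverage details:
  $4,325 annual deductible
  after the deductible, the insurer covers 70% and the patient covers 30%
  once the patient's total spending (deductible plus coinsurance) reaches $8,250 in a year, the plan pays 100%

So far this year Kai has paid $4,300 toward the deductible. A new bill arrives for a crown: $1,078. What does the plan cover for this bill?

$737.10

Remaining deductible: $4,325 − $4,300 = $25.
That leaves $1,078 − $25 = $1,053 for coinsurance.
Coinsurance: $1,053 × 30% = $315.90.
So the patient owes $25 + $315.90 = $340.90 before any cap.
Year-to-date out-of-pocket becomes $4,300 + $340.90 = $4,640.90, still under the $8,250 maximum, so no cap applies.
Insurer pays the balance: $1,078 − $340.90 = $737.10.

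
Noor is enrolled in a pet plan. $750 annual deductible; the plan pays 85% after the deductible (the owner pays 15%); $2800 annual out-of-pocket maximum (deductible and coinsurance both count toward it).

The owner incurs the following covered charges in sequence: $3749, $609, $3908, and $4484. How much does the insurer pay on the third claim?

$3321.80

Claim 1 — $3749: $750 finishes the deductible; $2999 goes to coinsurance; owner's 15% is $449.85. Cost to owner: $1199.85. OOP to date $1199.85. Plan pays $3749 − $1199.85 = $2549.15.
Claim 2 — $609: 15% coinsurance on $609 = $91.35. Owner pays $91.35; OOP now $1291.20. Plan pays $609 − $91.35 = $517.65.
Claim 3 — $3908: deductible met; 15% of $3908 = $586.20. Owner owes $586.20 (running OOP $1877.40). Plan pays $3908 − $586.20 = $3321.80.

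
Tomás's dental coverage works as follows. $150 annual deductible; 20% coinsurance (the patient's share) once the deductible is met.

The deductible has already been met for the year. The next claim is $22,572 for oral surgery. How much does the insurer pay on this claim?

With the deductible met, the entire $22,572 is subject to coinsurance.
Coinsurance: $22,572 × 20% = $4,514.40.
Insurer pays the balance: $22,572 − $4,514.40 = $18,057.60.

$18,057.60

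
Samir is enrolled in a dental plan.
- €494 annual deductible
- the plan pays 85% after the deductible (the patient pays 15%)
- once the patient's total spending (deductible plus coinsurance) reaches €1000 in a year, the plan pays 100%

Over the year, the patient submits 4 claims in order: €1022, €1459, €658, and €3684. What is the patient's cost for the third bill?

€98.70

#1 (€1022): €494 to deductible, leaving €528; 15% of €528 = €79.20. Patient owes €573.20 (running OOP €573.20).
#2 (€1459): 15% coinsurance on €1459 = €218.85. Cost to patient: €218.85. OOP to date €792.05.
#3 (€658): deductible already satisfied, so patient's share is 15% × €658 = €98.70. Patient pays €98.70; OOP now €890.75.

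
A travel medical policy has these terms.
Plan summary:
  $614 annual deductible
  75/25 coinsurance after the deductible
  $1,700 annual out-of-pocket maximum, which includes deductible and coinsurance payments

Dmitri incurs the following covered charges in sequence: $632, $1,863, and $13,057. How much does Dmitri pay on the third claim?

$615.75

#1 ($632): $614 finishes the deductible; $18 goes to coinsurance; 25% of $18 = $4.50. Traveler owes $618.50 (running OOP $618.50).
#2 ($1,863): deductible already satisfied, so traveler's share is 25% × $1,863 = $465.75. Traveler pays $465.75; OOP now $1,084.25.
#3 ($13,057): deductible met; 25% of $13,057 = $3,264.25. That would push OOP to $4,348.50, over the $1,700 cap, so traveler pays $1,700 − $1,084.25 = $615.75.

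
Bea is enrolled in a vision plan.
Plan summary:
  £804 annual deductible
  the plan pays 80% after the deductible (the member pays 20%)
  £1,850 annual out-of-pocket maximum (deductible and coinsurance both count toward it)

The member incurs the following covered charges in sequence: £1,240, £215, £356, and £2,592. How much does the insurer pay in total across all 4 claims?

Bill 1, £1,240: £804 to deductible, leaving £436; 20% of £436 = £87.20. Cost to member: £891.20. OOP to date £891.20. Plan pays £1,240 − £891.20 = £348.80.
Bill 2, £215: deductible met; 20% of £215 = £43. Member pays £43; OOP now £934.20. Plan pays £215 − £43 = £172.
Bill 3, £356: deductible already satisfied, so member's share is 20% × £356 = £71.20. Member owes £71.20 (running OOP £1,005.40). Plan pays £356 − £71.20 = £284.80.
Bill 4, £2,592: deductible already satisfied, so member's share is 20% × £2,592 = £518.40. Member pays £518.40; OOP now £1,523.80. Insurer: £2,592 − £518.40 = £2,073.60.
Insurer total = bills − member's total = £4,403 − £1,523.80 = £2,879.20.

£2,879.20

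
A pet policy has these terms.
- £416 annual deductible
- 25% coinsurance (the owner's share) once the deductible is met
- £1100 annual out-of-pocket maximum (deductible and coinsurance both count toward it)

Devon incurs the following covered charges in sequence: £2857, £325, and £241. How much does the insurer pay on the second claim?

£251.25

Claim 1 — £2857: deductible takes £416, £2441 remains; owner's 25% is £610.25. Owner owes £1026.25 (running OOP £1026.25). Plan pays £2857 − £1026.25 = £1830.75.
Claim 2 — £325: deductible met; 25% of £325 = £81.25. Adding that to £1026.25 gives £1107.50, past the £1100 cap; owner pays only £1100 − £1026.25 = £73.75. Insurer: £325 − £73.75 = £251.25.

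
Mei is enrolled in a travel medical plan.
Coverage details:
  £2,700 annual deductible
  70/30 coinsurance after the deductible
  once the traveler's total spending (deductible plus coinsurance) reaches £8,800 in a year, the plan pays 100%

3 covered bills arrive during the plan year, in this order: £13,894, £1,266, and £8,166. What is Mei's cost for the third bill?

£2,362

Claim 1 — £13,894: deductible takes £2,700, £11,194 remains; coinsurance £11,194 × 30% = £3,358.20. Traveler pays £6,058.20; OOP now £6,058.20.
Claim 2 — £1,266: deductible already satisfied, so traveler's share is 30% × £1,266 = £379.80. Traveler owes £379.80 (running OOP £6,438).
Claim 3 — £8,166: deductible already satisfied, so traveler's share is 30% × £8,166 = £2,449.80. Adding that to £6,438 gives £8,887.80, past the £8,800 cap; traveler pays only £8,800 − £6,438 = £2,362.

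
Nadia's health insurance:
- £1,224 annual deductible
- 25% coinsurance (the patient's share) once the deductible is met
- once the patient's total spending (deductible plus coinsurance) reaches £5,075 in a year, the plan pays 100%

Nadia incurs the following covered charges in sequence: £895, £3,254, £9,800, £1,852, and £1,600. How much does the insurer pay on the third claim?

#1 (£895): all of it applies to the deductible. Cost to patient: £895. OOP to date £895. Insurer: £895 − £895 = £0.
#2 (£3,254): £329 finishes the deductible; £2,925 goes to coinsurance; 25% of £2,925 = £731.25. Patient pays £1,060.25; OOP now £1,955.25. Insurer: £3,254 − £1,060.25 = £2,193.75.
#3 (£9,800): deductible already satisfied, so patient's share is 25% × £9,800 = £2,450. Patient pays £2,450; OOP now £4,405.25. Plan pays £9,800 − £2,450 = £7,350.

£7,350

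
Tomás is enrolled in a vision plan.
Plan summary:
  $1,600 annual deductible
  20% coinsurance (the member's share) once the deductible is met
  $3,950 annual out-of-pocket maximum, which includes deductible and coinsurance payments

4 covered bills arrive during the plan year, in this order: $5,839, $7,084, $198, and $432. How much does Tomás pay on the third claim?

$39.60

Claim 1 — $5,839: deductible takes $1,600, $4,239 remains; member's 20% is $847.80. Member pays $2,447.80; OOP now $2,447.80.
Claim 2 — $7,084: deductible already satisfied, so member's share is 20% × $7,084 = $1,416.80. Member pays $1,416.80; OOP now $3,864.60.
Claim 3 — $198: deductible already satisfied, so member's share is 20% × $198 = $39.60. Member owes $39.60 (running OOP $3,904.20).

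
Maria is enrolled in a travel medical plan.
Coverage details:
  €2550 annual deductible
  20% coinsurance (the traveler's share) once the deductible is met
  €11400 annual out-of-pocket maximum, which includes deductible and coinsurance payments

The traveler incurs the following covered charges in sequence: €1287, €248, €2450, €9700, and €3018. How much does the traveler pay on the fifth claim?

€603.60

Claim 1 (€1287): fully absorbed by the deductible. Traveler pays €1287; OOP now €1287.
Claim 2 (€248): all of it applies to the deductible. Traveler pays €248; OOP now €1535.
Claim 3 (€2450): €1015 to deductible, leaving €1435; traveler's 20% is €287. Traveler owes €1302 (running OOP €2837).
Claim 4 (€9700): deductible met; 20% of €9700 = €1940. Traveler owes €1940 (running OOP €4777).
Claim 5 (€3018): deductible already satisfied, so traveler's share is 20% × €3018 = €603.60. Traveler pays €603.60; OOP now €5380.60.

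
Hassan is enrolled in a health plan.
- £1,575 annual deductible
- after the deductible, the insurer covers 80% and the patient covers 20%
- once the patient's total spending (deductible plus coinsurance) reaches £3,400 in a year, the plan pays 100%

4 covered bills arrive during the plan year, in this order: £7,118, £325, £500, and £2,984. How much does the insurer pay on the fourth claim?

Bill 1, £7,118: £1,575 finishes the deductible; £5,543 goes to coinsurance; 20% of £5,543 = £1,108.60. Patient owes £2,683.60 (running OOP £2,683.60). Insurer: £7,118 − £2,683.60 = £4,434.40.
Bill 2, £325: 20% coinsurance on £325 = £65. Cost to patient: £65. OOP to date £2,748.60. Insurer: £325 − £65 = £260.
Bill 3, £500: deductible already satisfied, so patient's share is 20% × £500 = £100. Patient pays £100; OOP now £2,848.60. Insurer: £500 − £100 = £400.
Bill 4, £2,984: deductible met; 20% of £2,984 = £596.80. OOP would hit £3,445.40 > £3,400, so the cap limits the patient to £3,400 − £2,848.60 = £551.40. Insurer: £2,984 − £551.40 = £2,432.60.

£2,432.60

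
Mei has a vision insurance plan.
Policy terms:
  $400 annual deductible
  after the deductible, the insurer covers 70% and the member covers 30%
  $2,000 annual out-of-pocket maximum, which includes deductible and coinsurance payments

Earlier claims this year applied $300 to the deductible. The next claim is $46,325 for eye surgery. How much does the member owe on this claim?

$1,700

Remaining deductible: $400 − $300 = $100.
After the $100 deductible portion, $46,325 − $100 = $46,225 is subject to coinsurance.
Member's 30% share of $46,225 is $13,867.50.
That puts the member's cost at $100 + $13,867.50 = $13,967.50 before any cap.
Adding $13,967.50 to the $300 already spent would give $14,267.50, which exceeds the $2,000 cap; the member pays just $2,000 − $300 = $1,700.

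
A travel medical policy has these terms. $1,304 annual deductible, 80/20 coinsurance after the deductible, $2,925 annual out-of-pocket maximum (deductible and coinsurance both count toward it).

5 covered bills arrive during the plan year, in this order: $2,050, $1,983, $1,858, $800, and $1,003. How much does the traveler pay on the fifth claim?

$200.60

#1 ($2,050): deductible takes $1,304, $746 remains; traveler's 20% is $149.20. Traveler pays $1,453.20; OOP now $1,453.20.
#2 ($1,983): deductible met; 20% of $1,983 = $396.60. Traveler owes $396.60 (running OOP $1,849.80).
#3 ($1,858): deductible met; 20% of $1,858 = $371.60. Traveler pays $371.60; OOP now $2,221.40.
#4 ($800): 20% coinsurance on $800 = $160. Traveler pays $160; OOP now $2,381.40.
#5 ($1,003): deductible already satisfied, so traveler's share is 20% × $1,003 = $200.60. Traveler owes $200.60 (running OOP $2,582).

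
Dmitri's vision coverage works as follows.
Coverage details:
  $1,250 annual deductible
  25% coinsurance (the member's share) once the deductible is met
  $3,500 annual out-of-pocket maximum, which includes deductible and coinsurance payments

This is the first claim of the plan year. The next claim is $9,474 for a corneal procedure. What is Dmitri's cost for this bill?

Deductible not yet touched, so the first $1,250 of the bill goes to the deductible.
After the $1,250 deductible portion, $9,474 − $1,250 = $8,224 is subject to coinsurance.
Member's 25% share of $8,224 is $2,056.
Member responsibility before any cap: $1,250 + $2,056 = $3,306.
Year-to-date out-of-pocket becomes $0 + $3,306 = $3,306, still under the $3,500 maximum, so no cap applies.

$3,306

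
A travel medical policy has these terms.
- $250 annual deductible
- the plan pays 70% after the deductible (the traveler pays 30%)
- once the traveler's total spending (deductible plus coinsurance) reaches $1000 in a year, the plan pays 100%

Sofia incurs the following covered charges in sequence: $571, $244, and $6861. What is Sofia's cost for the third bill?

Claim 1 — $571: deductible takes $250, $321 remains; coinsurance $321 × 30% = $96.30. Traveler pays $346.30; OOP now $346.30.
Claim 2 — $244: 30% coinsurance on $244 = $73.20. Traveler owes $73.20 (running OOP $419.50).
Claim 3 — $6861: deductible met; 30% of $6861 = $2058.30. OOP would hit $2477.80 > $1000, so the cap limits the traveler to $1000 − $419.50 = $580.50.

$580.50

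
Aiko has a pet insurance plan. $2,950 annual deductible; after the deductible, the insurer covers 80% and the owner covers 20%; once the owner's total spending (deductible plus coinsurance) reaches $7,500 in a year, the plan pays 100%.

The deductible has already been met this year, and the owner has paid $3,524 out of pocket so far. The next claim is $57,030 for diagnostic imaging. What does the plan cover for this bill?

With the deductible met, the entire $57,030 is subject to coinsurance.
Coinsurance: $57,030 × 20% = $11,406.
Year-to-date out-of-pocket would reach $3,524 + $11,406 = $14,930, above the $7,500 maximum, so the owner pays only $7,500 − $3,524 = $3,976.
The plan picks up $57,030 − $3,976 = $53,054.

$53,054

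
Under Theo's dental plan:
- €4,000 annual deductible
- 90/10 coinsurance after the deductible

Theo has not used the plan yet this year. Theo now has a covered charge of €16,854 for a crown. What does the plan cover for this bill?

€11,568.60

Deductible not yet touched, so the first €4,000 of the bill goes to the deductible.
The remaining €12,854 (= €16,854 − €4,000) moves to coinsurance.
Coinsurance: €12,854 × 10% = €1,285.40.
So the patient owes €4,000 + €1,285.40 = €5,285.40.
The insurer covers the remainder: €16,854 − €5,285.40 = €11,568.60.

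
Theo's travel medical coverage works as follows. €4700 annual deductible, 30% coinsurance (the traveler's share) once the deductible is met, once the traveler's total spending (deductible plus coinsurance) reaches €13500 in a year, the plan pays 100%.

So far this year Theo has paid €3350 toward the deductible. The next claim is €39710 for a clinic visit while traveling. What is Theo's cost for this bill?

€10150

Remaining deductible: €4700 − €3350 = €1350.
After the €1350 deductible portion, €39710 − €1350 = €38360 is subject to coinsurance.
30% of €38360 = €11508 falls to the traveler.
That puts the traveler's cost at €1350 + €11508 = €12858 before any cap.
Year-to-date out-of-pocket would reach €3350 + €12858 = €16208, above the €13500 maximum, so the traveler pays only €13500 − €3350 = €10150.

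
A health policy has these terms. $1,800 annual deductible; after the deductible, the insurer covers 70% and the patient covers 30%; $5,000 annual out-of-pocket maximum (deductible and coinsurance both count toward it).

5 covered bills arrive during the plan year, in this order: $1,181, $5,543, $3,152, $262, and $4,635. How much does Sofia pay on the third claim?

#1 ($1,181): all of it applies to the deductible. Patient pays $1,181; OOP now $1,181.
#2 ($5,543): $619 to deductible, leaving $4,924; coinsurance $4,924 × 30% = $1,477.20. Patient pays $2,096.20; OOP now $3,277.20.
#3 ($3,152): 30% coinsurance on $3,152 = $945.60. Patient owes $945.60 (running OOP $4,222.80).

$945.60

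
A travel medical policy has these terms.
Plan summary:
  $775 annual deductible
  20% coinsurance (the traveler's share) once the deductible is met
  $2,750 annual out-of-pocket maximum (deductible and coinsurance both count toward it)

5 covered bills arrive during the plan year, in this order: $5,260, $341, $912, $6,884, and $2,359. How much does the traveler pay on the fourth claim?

$827.40

Bill 1, $5,260: deductible takes $775, $4,485 remains; 20% of $4,485 = $897. Cost to traveler: $1,672. OOP to date $1,672.
Bill 2, $341: 20% coinsurance on $341 = $68.20. Traveler pays $68.20; OOP now $1,740.20.
Bill 3, $912: 20% coinsurance on $912 = $182.40. Cost to traveler: $182.40. OOP to date $1,922.60.
Bill 4, $6,884: deductible already satisfied, so traveler's share is 20% × $6,884 = $1,376.80. That would push OOP to $3,299.40, over the $2,750 cap, so traveler pays $2,750 − $1,922.60 = $827.40.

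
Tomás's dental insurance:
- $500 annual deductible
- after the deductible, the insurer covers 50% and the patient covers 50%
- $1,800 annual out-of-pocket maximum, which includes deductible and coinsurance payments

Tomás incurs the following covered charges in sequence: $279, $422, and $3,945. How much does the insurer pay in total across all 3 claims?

$2,846

Claim 1 ($279): all of it applies to the deductible. Patient owes $279 (running OOP $279). Plan pays $279 − $279 = $0.
Claim 2 ($422): $221 to deductible, leaving $201; 50% of $201 = $100.50. Cost to patient: $321.50. OOP to date $600.50. Insurer: $422 − $321.50 = $100.50.
Claim 3 ($3,945): deductible met; 50% of $3,945 = $1,972.50. OOP would hit $2,573 > $1,800, so the cap limits the patient to $1,800 − $600.50 = $1,199.50. Plan pays $3,945 − $1,199.50 = $2,745.50.
Insurer total = bills − patient's total = $4,646 − $1,800 = $2,846.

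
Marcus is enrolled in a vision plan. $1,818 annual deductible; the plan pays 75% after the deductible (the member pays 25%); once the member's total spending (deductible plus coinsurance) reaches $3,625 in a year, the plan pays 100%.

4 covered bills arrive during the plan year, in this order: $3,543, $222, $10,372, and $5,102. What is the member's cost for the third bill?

Bill 1, $3,543: $1,818 finishes the deductible; $1,725 goes to coinsurance; coinsurance $1,725 × 25% = $431.25. Cost to member: $2,249.25. OOP to date $2,249.25.
Bill 2, $222: 25% coinsurance on $222 = $55.50. Member pays $55.50; OOP now $2,304.75.
Bill 3, $10,372: 25% coinsurance on $10,372 = $2,593. Adding that to $2,304.75 gives $4,897.75, past the $3,625 cap; member pays only $3,625 − $2,304.75 = $1,320.25.

$1,320.25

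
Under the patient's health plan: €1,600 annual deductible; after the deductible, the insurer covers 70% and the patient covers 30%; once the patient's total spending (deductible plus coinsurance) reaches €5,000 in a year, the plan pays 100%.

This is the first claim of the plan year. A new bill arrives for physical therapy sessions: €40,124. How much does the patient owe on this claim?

€5,000

The full €1,600 deductible is still open; €1,600 of this bill applies to it.
That leaves €40,124 − €1,600 = €38,524 for coinsurance.
Coinsurance: €38,524 × 30% = €11,557.20.
So the patient owes €1,600 + €11,557.20 = €13,157.20 before any cap.
Year-to-date out-of-pocket would reach €0 + €13,157.20 = €13,157.20, above the €5,000 maximum, so the patient pays only €5,000 − €0 = €5,000.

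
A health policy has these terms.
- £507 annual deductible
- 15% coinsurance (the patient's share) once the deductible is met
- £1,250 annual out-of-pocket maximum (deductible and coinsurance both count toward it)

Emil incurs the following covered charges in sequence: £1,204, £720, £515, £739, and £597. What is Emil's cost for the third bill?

Claim 1 — £1,204: £507 to deductible, leaving £697; coinsurance £697 × 15% = £104.55. Patient pays £611.55; OOP now £611.55.
Claim 2 — £720: deductible met; 15% of £720 = £108. Cost to patient: £108. OOP to date £719.55.
Claim 3 — £515: deductible already satisfied, so patient's share is 15% × £515 = £77.25. Patient owes £77.25 (running OOP £796.80).

£77.25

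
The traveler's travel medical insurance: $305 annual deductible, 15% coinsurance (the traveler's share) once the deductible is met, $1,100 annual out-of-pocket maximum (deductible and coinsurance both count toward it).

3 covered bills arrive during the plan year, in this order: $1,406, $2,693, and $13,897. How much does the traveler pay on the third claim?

$225.90

Claim 1 — $1,406: $305 finishes the deductible; $1,101 goes to coinsurance; coinsurance $1,101 × 15% = $165.15. Traveler owes $470.15 (running OOP $470.15).
Claim 2 — $2,693: 15% coinsurance on $2,693 = $403.95. Traveler pays $403.95; OOP now $874.10.
Claim 3 — $13,897: deductible met; 15% of $13,897 = $2,084.55. OOP would hit $2,958.65 > $1,100, so the cap limits the traveler to $1,100 − $874.10 = $225.90.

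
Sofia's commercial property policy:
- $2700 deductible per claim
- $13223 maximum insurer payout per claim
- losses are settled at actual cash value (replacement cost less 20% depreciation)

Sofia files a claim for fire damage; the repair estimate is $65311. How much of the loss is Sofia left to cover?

$52088

At 20% depreciation, ACV = $65311 − $13062.20 = $52248.80.
Less the $2700 deductible: $52248.80 − $2700 = $49548.80.
$49548.80 exceeds the $13223 limit, so the insurer pays the limit: $13223.
Business's share is the uncovered remainder: $65311 − $13223 = $52088.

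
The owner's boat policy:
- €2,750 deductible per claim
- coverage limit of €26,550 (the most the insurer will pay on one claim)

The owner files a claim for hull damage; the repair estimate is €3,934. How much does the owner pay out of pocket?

€2,750

After the deductible, €3,934 − €2,750 = €1,184 remains.
€1,184 ≤ €26,550, so the limit doesn't bind; insurer pays €1,184.
The owner bears the rest of the original loss: €3,934 − €1,184 = €2,750.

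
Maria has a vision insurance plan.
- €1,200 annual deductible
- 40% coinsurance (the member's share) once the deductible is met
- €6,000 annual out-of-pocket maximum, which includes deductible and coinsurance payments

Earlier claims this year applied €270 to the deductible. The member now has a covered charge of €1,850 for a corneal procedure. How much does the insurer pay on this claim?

Remaining deductible: €1,200 − €270 = €930.
After the €930 deductible portion, €1,850 − €930 = €920 is subject to coinsurance.
Member's 40% share of €920 is €368.
Member responsibility before any cap: €930 + €368 = €1,298.
Total out-of-pocket so far would be €270 + €1,298 = €1,568, below the €6,000 cap — no reduction.
The plan picks up €1,850 − €1,298 = €552.

€552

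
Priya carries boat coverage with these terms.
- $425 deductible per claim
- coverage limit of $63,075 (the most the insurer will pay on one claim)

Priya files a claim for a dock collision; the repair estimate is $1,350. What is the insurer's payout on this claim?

Subtract the deductible: $1,350 − $425 = $925.
$925 ≤ $63,075, so the limit doesn't bind; insurer pays $925.

$925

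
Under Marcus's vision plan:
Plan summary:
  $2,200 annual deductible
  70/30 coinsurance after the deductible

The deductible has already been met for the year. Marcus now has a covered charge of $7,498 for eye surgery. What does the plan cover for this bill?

$5,248.60

The deductible is already satisfied, so the full bill goes to coinsurance.
30% of $7,498 = $2,249.40 falls to the member.
The insurer covers the remainder: $7,498 − $2,249.40 = $5,248.60.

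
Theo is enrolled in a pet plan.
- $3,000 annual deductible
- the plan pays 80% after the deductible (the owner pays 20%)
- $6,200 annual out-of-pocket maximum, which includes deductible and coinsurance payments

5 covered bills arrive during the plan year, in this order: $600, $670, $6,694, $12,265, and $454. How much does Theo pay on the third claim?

$2,722.80

Bill 1, $600: fully absorbed by the deductible. Owner pays $600; OOP now $600.
Bill 2, $670: fully absorbed by the deductible. Cost to owner: $670. OOP to date $1,270.
Bill 3, $6,694: $1,730 finishes the deductible; $4,964 goes to coinsurance; coinsurance $4,964 × 20% = $992.80. Cost to owner: $2,722.80. OOP to date $3,992.80.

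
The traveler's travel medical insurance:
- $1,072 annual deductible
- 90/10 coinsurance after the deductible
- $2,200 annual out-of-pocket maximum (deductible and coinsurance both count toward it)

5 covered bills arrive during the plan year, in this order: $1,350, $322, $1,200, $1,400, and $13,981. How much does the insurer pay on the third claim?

Claim 1 ($1,350): $1,072 finishes the deductible; $278 goes to coinsurance; 10% of $278 = $27.80. Traveler pays $1,099.80; OOP now $1,099.80. Insurer: $1,350 − $1,099.80 = $250.20.
Claim 2 ($322): deductible met; 10% of $322 = $32.20. Traveler owes $32.20 (running OOP $1,132). Insurer: $322 − $32.20 = $289.80.
Claim 3 ($1,200): 10% coinsurance on $1,200 = $120. Traveler owes $120 (running OOP $1,252). Insurer: $1,200 − $120 = $1,080.

$1,080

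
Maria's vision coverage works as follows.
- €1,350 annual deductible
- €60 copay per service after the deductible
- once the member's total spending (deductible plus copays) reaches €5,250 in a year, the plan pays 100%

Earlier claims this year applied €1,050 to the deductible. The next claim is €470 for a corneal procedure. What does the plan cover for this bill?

€1,050 of the €1,350 deductible is already met, leaving €300.
That leaves €470 − €300 = €170 for the copay.
Copay on this service: €60.
Member responsibility before any cap: €300 + €60 = €360.
Total out-of-pocket so far would be €1,050 + €360 = €1,410, below the €5,250 cap — no reduction.
The insurer covers the remainder: €470 − €360 = €110.

€110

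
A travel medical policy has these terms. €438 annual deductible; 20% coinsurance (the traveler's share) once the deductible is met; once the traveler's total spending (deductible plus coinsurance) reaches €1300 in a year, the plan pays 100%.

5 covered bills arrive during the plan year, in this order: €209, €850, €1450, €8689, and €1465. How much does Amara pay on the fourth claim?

€447.80

Bill 1, €209: entire amount goes to the deductible. Cost to traveler: €209. OOP to date €209.
Bill 2, €850: €229 to deductible, leaving €621; traveler's 20% is €124.20. Traveler owes €353.20 (running OOP €562.20).
Bill 3, €1450: deductible met; 20% of €1450 = €290. Cost to traveler: €290. OOP to date €852.20.
Bill 4, €8689: deductible met; 20% of €8689 = €1737.80. Adding that to €852.20 gives €2590, past the €1300 cap; traveler pays only €1300 − €852.20 = €447.80.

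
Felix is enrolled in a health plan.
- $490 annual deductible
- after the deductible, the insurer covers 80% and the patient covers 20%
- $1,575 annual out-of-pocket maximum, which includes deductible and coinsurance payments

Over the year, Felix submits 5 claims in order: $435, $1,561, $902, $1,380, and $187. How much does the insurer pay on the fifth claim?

Claim 1 ($435): all of it applies to the deductible. Patient pays $435; OOP now $435. Plan pays $435 − $435 = $0.
Claim 2 ($1,561): $55 finishes the deductible; $1,506 goes to coinsurance; patient's 20% is $301.20. Patient pays $356.20; OOP now $791.20. Plan pays $1,561 − $356.20 = $1,204.80.
Claim 3 ($902): deductible already satisfied, so patient's share is 20% × $902 = $180.40. Cost to patient: $180.40. OOP to date $971.60. Plan pays $902 − $180.40 = $721.60.
Claim 4 ($1,380): 20% coinsurance on $1,380 = $276. Patient owes $276 (running OOP $1,247.60). Insurer: $1,380 − $276 = $1,104.
Claim 5 ($187): deductible met; 20% of $187 = $37.40. Patient pays $37.40; OOP now $1,285. Insurer: $187 − $37.40 = $149.60.

$149.60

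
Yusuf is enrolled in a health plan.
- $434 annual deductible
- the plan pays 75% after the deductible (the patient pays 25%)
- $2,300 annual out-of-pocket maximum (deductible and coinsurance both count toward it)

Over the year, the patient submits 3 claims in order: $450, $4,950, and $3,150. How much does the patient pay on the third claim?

$624.50

Claim 1 ($450): $434 to deductible, leaving $16; patient's 25% is $4. Patient owes $438 (running OOP $438).
Claim 2 ($4,950): 25% coinsurance on $4,950 = $1,237.50. Patient owes $1,237.50 (running OOP $1,675.50).
Claim 3 ($3,150): deductible already satisfied, so patient's share is 25% × $3,150 = $787.50. That would push OOP to $2,463, over the $2,300 cap, so patient pays $2,300 − $1,675.50 = $624.50.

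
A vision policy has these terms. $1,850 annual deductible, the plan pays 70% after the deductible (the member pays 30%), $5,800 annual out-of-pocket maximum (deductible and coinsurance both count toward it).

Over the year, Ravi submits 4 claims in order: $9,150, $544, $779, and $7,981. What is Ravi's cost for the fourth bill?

$1,363.10

Bill 1, $9,150: deductible takes $1,850, $7,300 remains; coinsurance $7,300 × 30% = $2,190. Member owes $4,040 (running OOP $4,040).
Bill 2, $544: deductible already satisfied, so member's share is 30% × $544 = $163.20. Member owes $163.20 (running OOP $4,203.20).
Bill 3, $779: 30% coinsurance on $779 = $233.70. Member owes $233.70 (running OOP $4,436.90).
Bill 4, $7,981: deductible met; 30% of $7,981 = $2,394.30. OOP would hit $6,831.20 > $5,800, so the cap limits the member to $5,800 − $4,436.90 = $1,363.10.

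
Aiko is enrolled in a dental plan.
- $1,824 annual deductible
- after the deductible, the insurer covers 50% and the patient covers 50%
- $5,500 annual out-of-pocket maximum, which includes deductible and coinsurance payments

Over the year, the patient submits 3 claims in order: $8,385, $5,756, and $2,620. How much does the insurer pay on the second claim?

$5,360.50

Claim 1 — $8,385: $1,824 finishes the deductible; $6,561 goes to coinsurance; 50% of $6,561 = $3,280.50. Patient pays $5,104.50; OOP now $5,104.50. Insurer: $8,385 − $5,104.50 = $3,280.50.
Claim 2 — $5,756: deductible already satisfied, so patient's share is 50% × $5,756 = $2,878. Adding that to $5,104.50 gives $7,982.50, past the $5,500 cap; patient pays only $5,500 − $5,104.50 = $395.50. Plan pays $5,756 − $395.50 = $5,360.50.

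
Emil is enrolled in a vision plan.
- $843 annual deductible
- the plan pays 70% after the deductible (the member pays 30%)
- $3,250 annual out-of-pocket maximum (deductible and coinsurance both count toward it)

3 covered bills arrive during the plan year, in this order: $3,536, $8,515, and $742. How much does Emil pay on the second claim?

#1 ($3,536): $843 to deductible, leaving $2,693; 30% of $2,693 = $807.90. Member pays $1,650.90; OOP now $1,650.90.
#2 ($8,515): 30% coinsurance on $8,515 = $2,554.50. Adding that to $1,650.90 gives $4,205.40, past the $3,250 cap; member pays only $3,250 − $1,650.90 = $1,599.10.

$1,599.10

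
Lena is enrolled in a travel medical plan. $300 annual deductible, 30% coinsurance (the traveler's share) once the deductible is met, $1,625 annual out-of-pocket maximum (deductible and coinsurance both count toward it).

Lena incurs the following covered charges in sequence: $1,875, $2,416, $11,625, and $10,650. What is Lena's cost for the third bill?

$127.70

#1 ($1,875): deductible takes $300, $1,575 remains; traveler's 30% is $472.50. Cost to traveler: $772.50. OOP to date $772.50.
#2 ($2,416): deductible already satisfied, so traveler's share is 30% × $2,416 = $724.80. Traveler pays $724.80; OOP now $1,497.30.
#3 ($11,625): 30% coinsurance on $11,625 = $3,487.50. Adding that to $1,497.30 gives $4,984.80, past the $1,625 cap; traveler pays only $1,625 − $1,497.30 = $127.70.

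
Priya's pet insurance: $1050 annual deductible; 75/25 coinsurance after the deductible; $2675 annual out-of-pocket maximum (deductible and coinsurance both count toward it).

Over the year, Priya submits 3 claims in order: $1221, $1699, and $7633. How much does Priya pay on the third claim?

$1157.50

Bill 1, $1221: $1050 to deductible, leaving $171; 25% of $171 = $42.75. Owner owes $1092.75 (running OOP $1092.75).
Bill 2, $1699: deductible met; 25% of $1699 = $424.75. Cost to owner: $424.75. OOP to date $1517.50.
Bill 3, $7633: deductible met; 25% of $7633 = $1908.25. OOP would hit $3425.75 > $2675, so the cap limits the owner to $2675 − $1517.50 = $1157.50.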